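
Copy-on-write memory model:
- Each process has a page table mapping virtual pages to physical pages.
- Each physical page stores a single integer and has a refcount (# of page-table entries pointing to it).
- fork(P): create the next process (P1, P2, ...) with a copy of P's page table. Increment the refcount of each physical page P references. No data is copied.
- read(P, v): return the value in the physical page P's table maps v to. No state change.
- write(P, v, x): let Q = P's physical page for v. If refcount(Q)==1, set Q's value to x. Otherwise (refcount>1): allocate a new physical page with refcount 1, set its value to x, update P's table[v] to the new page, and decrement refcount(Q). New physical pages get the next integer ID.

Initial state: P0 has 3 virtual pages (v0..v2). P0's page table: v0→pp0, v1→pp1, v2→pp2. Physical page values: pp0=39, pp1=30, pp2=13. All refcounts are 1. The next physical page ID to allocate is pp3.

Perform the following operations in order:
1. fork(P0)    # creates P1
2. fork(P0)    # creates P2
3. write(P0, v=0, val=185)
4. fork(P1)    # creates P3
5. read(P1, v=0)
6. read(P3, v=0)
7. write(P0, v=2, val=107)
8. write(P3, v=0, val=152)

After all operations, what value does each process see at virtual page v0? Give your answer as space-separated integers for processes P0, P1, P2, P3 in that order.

Op 1: fork(P0) -> P1. 3 ppages; refcounts: pp0:2 pp1:2 pp2:2
Op 2: fork(P0) -> P2. 3 ppages; refcounts: pp0:3 pp1:3 pp2:3
Op 3: write(P0, v0, 185). refcount(pp0)=3>1 -> COPY to pp3. 4 ppages; refcounts: pp0:2 pp1:3 pp2:3 pp3:1
Op 4: fork(P1) -> P3. 4 ppages; refcounts: pp0:3 pp1:4 pp2:4 pp3:1
Op 5: read(P1, v0) -> 39. No state change.
Op 6: read(P3, v0) -> 39. No state change.
Op 7: write(P0, v2, 107). refcount(pp2)=4>1 -> COPY to pp4. 5 ppages; refcounts: pp0:3 pp1:4 pp2:3 pp3:1 pp4:1
Op 8: write(P3, v0, 152). refcount(pp0)=3>1 -> COPY to pp5. 6 ppages; refcounts: pp0:2 pp1:4 pp2:3 pp3:1 pp4:1 pp5:1
P0: v0 -> pp3 = 185
P1: v0 -> pp0 = 39
P2: v0 -> pp0 = 39
P3: v0 -> pp5 = 152

Answer: 185 39 39 152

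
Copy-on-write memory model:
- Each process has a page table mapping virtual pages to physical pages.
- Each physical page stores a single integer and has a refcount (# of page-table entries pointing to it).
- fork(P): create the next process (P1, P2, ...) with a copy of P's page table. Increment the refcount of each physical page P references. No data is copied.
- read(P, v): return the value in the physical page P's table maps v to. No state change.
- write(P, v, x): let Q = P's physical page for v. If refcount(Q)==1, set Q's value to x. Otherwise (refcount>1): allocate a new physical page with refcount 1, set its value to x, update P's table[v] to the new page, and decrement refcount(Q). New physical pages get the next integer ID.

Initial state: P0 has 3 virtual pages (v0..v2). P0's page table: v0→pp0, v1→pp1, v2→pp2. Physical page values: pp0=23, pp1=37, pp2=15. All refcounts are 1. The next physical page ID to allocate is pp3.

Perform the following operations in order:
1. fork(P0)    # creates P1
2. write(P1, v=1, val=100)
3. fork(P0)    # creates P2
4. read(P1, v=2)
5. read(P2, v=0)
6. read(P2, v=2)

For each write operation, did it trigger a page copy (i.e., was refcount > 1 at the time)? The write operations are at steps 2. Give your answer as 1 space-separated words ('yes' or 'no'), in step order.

Op 1: fork(P0) -> P1. 3 ppages; refcounts: pp0:2 pp1:2 pp2:2
Op 2: write(P1, v1, 100). refcount(pp1)=2>1 -> COPY to pp3. 4 ppages; refcounts: pp0:2 pp1:1 pp2:2 pp3:1
Op 3: fork(P0) -> P2. 4 ppages; refcounts: pp0:3 pp1:2 pp2:3 pp3:1
Op 4: read(P1, v2) -> 15. No state change.
Op 5: read(P2, v0) -> 23. No state change.
Op 6: read(P2, v2) -> 15. No state change.

yes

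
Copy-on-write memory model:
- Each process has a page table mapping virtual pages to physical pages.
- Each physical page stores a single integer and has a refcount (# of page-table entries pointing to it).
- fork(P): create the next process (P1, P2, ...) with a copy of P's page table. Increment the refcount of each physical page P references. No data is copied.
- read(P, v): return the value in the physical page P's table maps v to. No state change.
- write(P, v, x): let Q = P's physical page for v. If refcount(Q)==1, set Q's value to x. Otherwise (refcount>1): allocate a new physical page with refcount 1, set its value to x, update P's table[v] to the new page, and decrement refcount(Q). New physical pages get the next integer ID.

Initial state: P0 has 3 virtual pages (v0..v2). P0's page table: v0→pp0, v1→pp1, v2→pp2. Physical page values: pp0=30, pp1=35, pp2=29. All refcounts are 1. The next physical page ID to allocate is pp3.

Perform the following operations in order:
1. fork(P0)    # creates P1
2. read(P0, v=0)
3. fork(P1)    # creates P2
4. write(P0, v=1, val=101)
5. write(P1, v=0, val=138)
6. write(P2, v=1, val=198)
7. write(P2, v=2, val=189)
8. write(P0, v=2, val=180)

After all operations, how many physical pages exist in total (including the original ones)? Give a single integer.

Answer: 8

Derivation:
Op 1: fork(P0) -> P1. 3 ppages; refcounts: pp0:2 pp1:2 pp2:2
Op 2: read(P0, v0) -> 30. No state change.
Op 3: fork(P1) -> P2. 3 ppages; refcounts: pp0:3 pp1:3 pp2:3
Op 4: write(P0, v1, 101). refcount(pp1)=3>1 -> COPY to pp3. 4 ppages; refcounts: pp0:3 pp1:2 pp2:3 pp3:1
Op 5: write(P1, v0, 138). refcount(pp0)=3>1 -> COPY to pp4. 5 ppages; refcounts: pp0:2 pp1:2 pp2:3 pp3:1 pp4:1
Op 6: write(P2, v1, 198). refcount(pp1)=2>1 -> COPY to pp5. 6 ppages; refcounts: pp0:2 pp1:1 pp2:3 pp3:1 pp4:1 pp5:1
Op 7: write(P2, v2, 189). refcount(pp2)=3>1 -> COPY to pp6. 7 ppages; refcounts: pp0:2 pp1:1 pp2:2 pp3:1 pp4:1 pp5:1 pp6:1
Op 8: write(P0, v2, 180). refcount(pp2)=2>1 -> COPY to pp7. 8 ppages; refcounts: pp0:2 pp1:1 pp2:1 pp3:1 pp4:1 pp5:1 pp6:1 pp7:1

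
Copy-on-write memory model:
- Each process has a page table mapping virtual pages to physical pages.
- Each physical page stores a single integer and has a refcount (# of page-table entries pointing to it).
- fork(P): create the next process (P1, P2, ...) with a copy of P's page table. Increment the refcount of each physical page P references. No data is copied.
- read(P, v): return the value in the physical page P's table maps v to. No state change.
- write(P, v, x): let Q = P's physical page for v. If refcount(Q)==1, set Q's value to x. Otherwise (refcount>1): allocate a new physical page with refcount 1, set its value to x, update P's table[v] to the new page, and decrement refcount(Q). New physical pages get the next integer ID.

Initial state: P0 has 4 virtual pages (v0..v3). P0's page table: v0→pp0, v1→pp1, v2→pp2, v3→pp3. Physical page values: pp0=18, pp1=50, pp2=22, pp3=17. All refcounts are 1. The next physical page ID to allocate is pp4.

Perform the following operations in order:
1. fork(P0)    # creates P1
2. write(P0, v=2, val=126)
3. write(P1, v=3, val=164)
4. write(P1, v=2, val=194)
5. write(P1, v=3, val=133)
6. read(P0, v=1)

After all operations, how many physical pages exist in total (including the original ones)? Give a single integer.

Answer: 6

Derivation:
Op 1: fork(P0) -> P1. 4 ppages; refcounts: pp0:2 pp1:2 pp2:2 pp3:2
Op 2: write(P0, v2, 126). refcount(pp2)=2>1 -> COPY to pp4. 5 ppages; refcounts: pp0:2 pp1:2 pp2:1 pp3:2 pp4:1
Op 3: write(P1, v3, 164). refcount(pp3)=2>1 -> COPY to pp5. 6 ppages; refcounts: pp0:2 pp1:2 pp2:1 pp3:1 pp4:1 pp5:1
Op 4: write(P1, v2, 194). refcount(pp2)=1 -> write in place. 6 ppages; refcounts: pp0:2 pp1:2 pp2:1 pp3:1 pp4:1 pp5:1
Op 5: write(P1, v3, 133). refcount(pp5)=1 -> write in place. 6 ppages; refcounts: pp0:2 pp1:2 pp2:1 pp3:1 pp4:1 pp5:1
Op 6: read(P0, v1) -> 50. No state change.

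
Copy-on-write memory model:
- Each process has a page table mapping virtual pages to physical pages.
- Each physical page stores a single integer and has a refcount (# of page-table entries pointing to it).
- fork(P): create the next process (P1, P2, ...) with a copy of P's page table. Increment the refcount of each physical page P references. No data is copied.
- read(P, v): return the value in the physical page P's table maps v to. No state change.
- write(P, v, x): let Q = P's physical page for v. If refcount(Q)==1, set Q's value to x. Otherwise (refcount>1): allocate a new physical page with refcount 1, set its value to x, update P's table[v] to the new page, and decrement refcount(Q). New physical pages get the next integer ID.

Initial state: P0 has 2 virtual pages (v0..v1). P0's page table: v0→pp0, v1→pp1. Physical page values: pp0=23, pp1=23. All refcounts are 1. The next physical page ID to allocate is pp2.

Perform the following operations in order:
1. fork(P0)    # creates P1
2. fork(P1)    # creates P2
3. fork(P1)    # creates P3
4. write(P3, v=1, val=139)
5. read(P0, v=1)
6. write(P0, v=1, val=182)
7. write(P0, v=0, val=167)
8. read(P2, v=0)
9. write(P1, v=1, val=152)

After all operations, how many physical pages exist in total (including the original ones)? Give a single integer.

Answer: 6

Derivation:
Op 1: fork(P0) -> P1. 2 ppages; refcounts: pp0:2 pp1:2
Op 2: fork(P1) -> P2. 2 ppages; refcounts: pp0:3 pp1:3
Op 3: fork(P1) -> P3. 2 ppages; refcounts: pp0:4 pp1:4
Op 4: write(P3, v1, 139). refcount(pp1)=4>1 -> COPY to pp2. 3 ppages; refcounts: pp0:4 pp1:3 pp2:1
Op 5: read(P0, v1) -> 23. No state change.
Op 6: write(P0, v1, 182). refcount(pp1)=3>1 -> COPY to pp3. 4 ppages; refcounts: pp0:4 pp1:2 pp2:1 pp3:1
Op 7: write(P0, v0, 167). refcount(pp0)=4>1 -> COPY to pp4. 5 ppages; refcounts: pp0:3 pp1:2 pp2:1 pp3:1 pp4:1
Op 8: read(P2, v0) -> 23. No state change.
Op 9: write(P1, v1, 152). refcount(pp1)=2>1 -> COPY to pp5. 6 ppages; refcounts: pp0:3 pp1:1 pp2:1 pp3:1 pp4:1 pp5:1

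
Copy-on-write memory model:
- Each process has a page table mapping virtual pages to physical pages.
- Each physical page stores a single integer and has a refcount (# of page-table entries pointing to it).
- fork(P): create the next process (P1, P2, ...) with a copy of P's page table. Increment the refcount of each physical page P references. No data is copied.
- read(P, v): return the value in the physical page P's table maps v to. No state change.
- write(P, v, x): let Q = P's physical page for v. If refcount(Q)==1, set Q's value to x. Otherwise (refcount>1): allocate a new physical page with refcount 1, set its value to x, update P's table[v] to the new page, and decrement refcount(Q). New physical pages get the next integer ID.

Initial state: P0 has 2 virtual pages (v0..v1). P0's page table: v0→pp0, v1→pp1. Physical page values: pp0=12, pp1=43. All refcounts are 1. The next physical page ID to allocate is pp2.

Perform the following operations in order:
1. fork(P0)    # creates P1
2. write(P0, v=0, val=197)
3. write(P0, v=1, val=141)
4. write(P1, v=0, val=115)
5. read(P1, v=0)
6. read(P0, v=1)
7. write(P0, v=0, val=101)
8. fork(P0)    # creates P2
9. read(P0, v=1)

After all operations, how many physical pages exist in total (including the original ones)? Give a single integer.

Answer: 4

Derivation:
Op 1: fork(P0) -> P1. 2 ppages; refcounts: pp0:2 pp1:2
Op 2: write(P0, v0, 197). refcount(pp0)=2>1 -> COPY to pp2. 3 ppages; refcounts: pp0:1 pp1:2 pp2:1
Op 3: write(P0, v1, 141). refcount(pp1)=2>1 -> COPY to pp3. 4 ppages; refcounts: pp0:1 pp1:1 pp2:1 pp3:1
Op 4: write(P1, v0, 115). refcount(pp0)=1 -> write in place. 4 ppages; refcounts: pp0:1 pp1:1 pp2:1 pp3:1
Op 5: read(P1, v0) -> 115. No state change.
Op 6: read(P0, v1) -> 141. No state change.
Op 7: write(P0, v0, 101). refcount(pp2)=1 -> write in place. 4 ppages; refcounts: pp0:1 pp1:1 pp2:1 pp3:1
Op 8: fork(P0) -> P2. 4 ppages; refcounts: pp0:1 pp1:1 pp2:2 pp3:2
Op 9: read(P0, v1) -> 141. No state change.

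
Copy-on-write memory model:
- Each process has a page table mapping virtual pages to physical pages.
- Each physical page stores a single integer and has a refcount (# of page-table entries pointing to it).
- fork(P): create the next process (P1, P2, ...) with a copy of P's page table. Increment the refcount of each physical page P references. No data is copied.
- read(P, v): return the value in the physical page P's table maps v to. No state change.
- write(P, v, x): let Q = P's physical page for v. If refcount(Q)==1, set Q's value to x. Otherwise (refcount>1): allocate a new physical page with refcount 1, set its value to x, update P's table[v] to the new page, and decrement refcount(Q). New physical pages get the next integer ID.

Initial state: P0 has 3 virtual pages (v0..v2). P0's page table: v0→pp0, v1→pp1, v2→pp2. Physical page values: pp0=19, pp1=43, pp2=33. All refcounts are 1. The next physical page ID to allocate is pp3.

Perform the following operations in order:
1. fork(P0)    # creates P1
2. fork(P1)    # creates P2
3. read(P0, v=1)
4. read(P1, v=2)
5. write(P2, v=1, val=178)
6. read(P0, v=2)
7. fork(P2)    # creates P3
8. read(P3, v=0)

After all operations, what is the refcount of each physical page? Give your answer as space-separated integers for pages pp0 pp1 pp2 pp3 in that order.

Op 1: fork(P0) -> P1. 3 ppages; refcounts: pp0:2 pp1:2 pp2:2
Op 2: fork(P1) -> P2. 3 ppages; refcounts: pp0:3 pp1:3 pp2:3
Op 3: read(P0, v1) -> 43. No state change.
Op 4: read(P1, v2) -> 33. No state change.
Op 5: write(P2, v1, 178). refcount(pp1)=3>1 -> COPY to pp3. 4 ppages; refcounts: pp0:3 pp1:2 pp2:3 pp3:1
Op 6: read(P0, v2) -> 33. No state change.
Op 7: fork(P2) -> P3. 4 ppages; refcounts: pp0:4 pp1:2 pp2:4 pp3:2
Op 8: read(P3, v0) -> 19. No state change.

Answer: 4 2 4 2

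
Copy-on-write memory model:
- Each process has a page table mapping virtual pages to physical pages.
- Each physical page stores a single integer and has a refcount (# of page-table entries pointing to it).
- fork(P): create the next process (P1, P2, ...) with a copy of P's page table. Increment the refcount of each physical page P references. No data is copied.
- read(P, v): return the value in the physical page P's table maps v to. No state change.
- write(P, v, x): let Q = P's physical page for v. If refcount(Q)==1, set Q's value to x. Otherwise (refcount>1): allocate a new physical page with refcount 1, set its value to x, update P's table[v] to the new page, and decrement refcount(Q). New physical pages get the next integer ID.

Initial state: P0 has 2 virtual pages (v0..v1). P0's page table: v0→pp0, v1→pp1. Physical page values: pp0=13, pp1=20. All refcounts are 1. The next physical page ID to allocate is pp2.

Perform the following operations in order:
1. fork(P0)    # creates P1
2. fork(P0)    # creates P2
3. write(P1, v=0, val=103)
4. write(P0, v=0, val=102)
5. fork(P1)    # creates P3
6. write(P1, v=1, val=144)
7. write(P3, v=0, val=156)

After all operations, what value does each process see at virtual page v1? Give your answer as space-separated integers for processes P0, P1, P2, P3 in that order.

Answer: 20 144 20 20

Derivation:
Op 1: fork(P0) -> P1. 2 ppages; refcounts: pp0:2 pp1:2
Op 2: fork(P0) -> P2. 2 ppages; refcounts: pp0:3 pp1:3
Op 3: write(P1, v0, 103). refcount(pp0)=3>1 -> COPY to pp2. 3 ppages; refcounts: pp0:2 pp1:3 pp2:1
Op 4: write(P0, v0, 102). refcount(pp0)=2>1 -> COPY to pp3. 4 ppages; refcounts: pp0:1 pp1:3 pp2:1 pp3:1
Op 5: fork(P1) -> P3. 4 ppages; refcounts: pp0:1 pp1:4 pp2:2 pp3:1
Op 6: write(P1, v1, 144). refcount(pp1)=4>1 -> COPY to pp4. 5 ppages; refcounts: pp0:1 pp1:3 pp2:2 pp3:1 pp4:1
Op 7: write(P3, v0, 156). refcount(pp2)=2>1 -> COPY to pp5. 6 ppages; refcounts: pp0:1 pp1:3 pp2:1 pp3:1 pp4:1 pp5:1
P0: v1 -> pp1 = 20
P1: v1 -> pp4 = 144
P2: v1 -> pp1 = 20
P3: v1 -> pp1 = 20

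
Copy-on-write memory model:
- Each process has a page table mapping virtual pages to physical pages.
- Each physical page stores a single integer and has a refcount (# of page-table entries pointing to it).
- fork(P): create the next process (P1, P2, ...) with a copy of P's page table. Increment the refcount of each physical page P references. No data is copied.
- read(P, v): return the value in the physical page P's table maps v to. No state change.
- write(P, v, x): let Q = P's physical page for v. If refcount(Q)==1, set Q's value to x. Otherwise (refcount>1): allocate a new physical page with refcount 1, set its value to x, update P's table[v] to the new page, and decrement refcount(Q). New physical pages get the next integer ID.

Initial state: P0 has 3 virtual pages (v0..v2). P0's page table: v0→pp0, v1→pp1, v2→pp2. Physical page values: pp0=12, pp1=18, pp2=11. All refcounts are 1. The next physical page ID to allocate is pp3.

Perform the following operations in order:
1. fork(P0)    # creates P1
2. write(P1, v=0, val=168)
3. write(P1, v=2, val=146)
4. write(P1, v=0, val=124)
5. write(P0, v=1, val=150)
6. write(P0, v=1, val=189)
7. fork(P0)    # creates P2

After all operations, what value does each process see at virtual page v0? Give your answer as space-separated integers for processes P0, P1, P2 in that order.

Op 1: fork(P0) -> P1. 3 ppages; refcounts: pp0:2 pp1:2 pp2:2
Op 2: write(P1, v0, 168). refcount(pp0)=2>1 -> COPY to pp3. 4 ppages; refcounts: pp0:1 pp1:2 pp2:2 pp3:1
Op 3: write(P1, v2, 146). refcount(pp2)=2>1 -> COPY to pp4. 5 ppages; refcounts: pp0:1 pp1:2 pp2:1 pp3:1 pp4:1
Op 4: write(P1, v0, 124). refcount(pp3)=1 -> write in place. 5 ppages; refcounts: pp0:1 pp1:2 pp2:1 pp3:1 pp4:1
Op 5: write(P0, v1, 150). refcount(pp1)=2>1 -> COPY to pp5. 6 ppages; refcounts: pp0:1 pp1:1 pp2:1 pp3:1 pp4:1 pp5:1
Op 6: write(P0, v1, 189). refcount(pp5)=1 -> write in place. 6 ppages; refcounts: pp0:1 pp1:1 pp2:1 pp3:1 pp4:1 pp5:1
Op 7: fork(P0) -> P2. 6 ppages; refcounts: pp0:2 pp1:1 pp2:2 pp3:1 pp4:1 pp5:2
P0: v0 -> pp0 = 12
P1: v0 -> pp3 = 124
P2: v0 -> pp0 = 12

Answer: 12 124 12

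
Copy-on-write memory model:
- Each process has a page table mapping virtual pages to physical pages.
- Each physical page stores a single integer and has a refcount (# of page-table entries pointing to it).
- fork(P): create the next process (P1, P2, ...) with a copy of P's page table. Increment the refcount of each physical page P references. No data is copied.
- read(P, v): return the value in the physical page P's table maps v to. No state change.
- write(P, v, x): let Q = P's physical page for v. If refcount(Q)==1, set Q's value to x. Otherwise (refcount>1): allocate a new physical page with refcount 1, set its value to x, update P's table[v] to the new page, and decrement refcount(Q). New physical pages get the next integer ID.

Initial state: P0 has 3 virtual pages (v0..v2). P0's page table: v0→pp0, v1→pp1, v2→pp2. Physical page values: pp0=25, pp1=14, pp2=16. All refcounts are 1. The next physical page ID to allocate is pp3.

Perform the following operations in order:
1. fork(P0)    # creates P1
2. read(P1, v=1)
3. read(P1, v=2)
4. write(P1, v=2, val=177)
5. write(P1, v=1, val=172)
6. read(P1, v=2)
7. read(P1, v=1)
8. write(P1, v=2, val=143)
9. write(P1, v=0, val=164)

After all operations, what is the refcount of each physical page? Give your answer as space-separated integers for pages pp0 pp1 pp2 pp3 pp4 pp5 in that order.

Op 1: fork(P0) -> P1. 3 ppages; refcounts: pp0:2 pp1:2 pp2:2
Op 2: read(P1, v1) -> 14. No state change.
Op 3: read(P1, v2) -> 16. No state change.
Op 4: write(P1, v2, 177). refcount(pp2)=2>1 -> COPY to pp3. 4 ppages; refcounts: pp0:2 pp1:2 pp2:1 pp3:1
Op 5: write(P1, v1, 172). refcount(pp1)=2>1 -> COPY to pp4. 5 ppages; refcounts: pp0:2 pp1:1 pp2:1 pp3:1 pp4:1
Op 6: read(P1, v2) -> 177. No state change.
Op 7: read(P1, v1) -> 172. No state change.
Op 8: write(P1, v2, 143). refcount(pp3)=1 -> write in place. 5 ppages; refcounts: pp0:2 pp1:1 pp2:1 pp3:1 pp4:1
Op 9: write(P1, v0, 164). refcount(pp0)=2>1 -> COPY to pp5. 6 ppages; refcounts: pp0:1 pp1:1 pp2:1 pp3:1 pp4:1 pp5:1

Answer: 1 1 1 1 1 1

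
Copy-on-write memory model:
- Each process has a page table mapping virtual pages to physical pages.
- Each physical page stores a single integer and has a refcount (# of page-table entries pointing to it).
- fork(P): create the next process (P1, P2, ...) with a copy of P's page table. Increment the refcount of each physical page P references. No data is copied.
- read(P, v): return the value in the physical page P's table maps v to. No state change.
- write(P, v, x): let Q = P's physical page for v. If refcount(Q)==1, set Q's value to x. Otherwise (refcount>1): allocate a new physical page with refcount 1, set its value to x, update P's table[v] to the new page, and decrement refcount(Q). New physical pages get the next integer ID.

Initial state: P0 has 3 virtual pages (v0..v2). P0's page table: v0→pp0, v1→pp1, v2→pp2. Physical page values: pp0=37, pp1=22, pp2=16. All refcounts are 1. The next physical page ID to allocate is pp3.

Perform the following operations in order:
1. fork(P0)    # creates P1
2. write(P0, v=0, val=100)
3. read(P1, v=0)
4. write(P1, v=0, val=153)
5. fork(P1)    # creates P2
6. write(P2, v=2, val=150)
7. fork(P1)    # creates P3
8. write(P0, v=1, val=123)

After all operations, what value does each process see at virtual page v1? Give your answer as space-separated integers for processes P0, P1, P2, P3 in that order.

Answer: 123 22 22 22

Derivation:
Op 1: fork(P0) -> P1. 3 ppages; refcounts: pp0:2 pp1:2 pp2:2
Op 2: write(P0, v0, 100). refcount(pp0)=2>1 -> COPY to pp3. 4 ppages; refcounts: pp0:1 pp1:2 pp2:2 pp3:1
Op 3: read(P1, v0) -> 37. No state change.
Op 4: write(P1, v0, 153). refcount(pp0)=1 -> write in place. 4 ppages; refcounts: pp0:1 pp1:2 pp2:2 pp3:1
Op 5: fork(P1) -> P2. 4 ppages; refcounts: pp0:2 pp1:3 pp2:3 pp3:1
Op 6: write(P2, v2, 150). refcount(pp2)=3>1 -> COPY to pp4. 5 ppages; refcounts: pp0:2 pp1:3 pp2:2 pp3:1 pp4:1
Op 7: fork(P1) -> P3. 5 ppages; refcounts: pp0:3 pp1:4 pp2:3 pp3:1 pp4:1
Op 8: write(P0, v1, 123). refcount(pp1)=4>1 -> COPY to pp5. 6 ppages; refcounts: pp0:3 pp1:3 pp2:3 pp3:1 pp4:1 pp5:1
P0: v1 -> pp5 = 123
P1: v1 -> pp1 = 22
P2: v1 -> pp1 = 22
P3: v1 -> pp1 = 22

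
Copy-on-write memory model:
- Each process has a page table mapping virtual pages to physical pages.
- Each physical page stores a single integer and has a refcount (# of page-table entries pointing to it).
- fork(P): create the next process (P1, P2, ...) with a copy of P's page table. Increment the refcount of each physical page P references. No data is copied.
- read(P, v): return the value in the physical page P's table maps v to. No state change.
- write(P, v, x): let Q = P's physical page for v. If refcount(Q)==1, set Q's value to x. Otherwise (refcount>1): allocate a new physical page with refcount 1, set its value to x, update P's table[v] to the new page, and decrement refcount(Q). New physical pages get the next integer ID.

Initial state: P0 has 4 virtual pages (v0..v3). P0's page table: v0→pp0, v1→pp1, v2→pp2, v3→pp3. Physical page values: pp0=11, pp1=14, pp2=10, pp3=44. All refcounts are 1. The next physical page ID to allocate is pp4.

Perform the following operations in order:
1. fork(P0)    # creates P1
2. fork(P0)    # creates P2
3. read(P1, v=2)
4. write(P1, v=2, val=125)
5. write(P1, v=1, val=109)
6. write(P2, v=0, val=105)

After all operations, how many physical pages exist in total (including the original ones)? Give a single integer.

Answer: 7

Derivation:
Op 1: fork(P0) -> P1. 4 ppages; refcounts: pp0:2 pp1:2 pp2:2 pp3:2
Op 2: fork(P0) -> P2. 4 ppages; refcounts: pp0:3 pp1:3 pp2:3 pp3:3
Op 3: read(P1, v2) -> 10. No state change.
Op 4: write(P1, v2, 125). refcount(pp2)=3>1 -> COPY to pp4. 5 ppages; refcounts: pp0:3 pp1:3 pp2:2 pp3:3 pp4:1
Op 5: write(P1, v1, 109). refcount(pp1)=3>1 -> COPY to pp5. 6 ppages; refcounts: pp0:3 pp1:2 pp2:2 pp3:3 pp4:1 pp5:1
Op 6: write(P2, v0, 105). refcount(pp0)=3>1 -> COPY to pp6. 7 ppages; refcounts: pp0:2 pp1:2 pp2:2 pp3:3 pp4:1 pp5:1 pp6:1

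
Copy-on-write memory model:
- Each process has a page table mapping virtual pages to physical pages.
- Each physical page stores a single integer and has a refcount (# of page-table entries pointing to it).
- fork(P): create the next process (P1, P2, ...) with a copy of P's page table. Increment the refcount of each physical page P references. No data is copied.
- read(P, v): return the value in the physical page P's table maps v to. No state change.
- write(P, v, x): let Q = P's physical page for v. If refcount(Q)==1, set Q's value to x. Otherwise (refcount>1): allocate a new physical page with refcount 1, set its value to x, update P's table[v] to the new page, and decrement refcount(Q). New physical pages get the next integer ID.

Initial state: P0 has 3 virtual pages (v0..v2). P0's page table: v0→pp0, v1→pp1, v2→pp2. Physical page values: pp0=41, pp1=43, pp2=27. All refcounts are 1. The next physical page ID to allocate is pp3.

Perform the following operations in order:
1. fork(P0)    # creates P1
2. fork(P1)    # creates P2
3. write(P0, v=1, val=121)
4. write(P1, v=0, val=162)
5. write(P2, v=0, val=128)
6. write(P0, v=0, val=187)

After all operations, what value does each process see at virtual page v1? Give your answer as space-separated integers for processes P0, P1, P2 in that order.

Answer: 121 43 43

Derivation:
Op 1: fork(P0) -> P1. 3 ppages; refcounts: pp0:2 pp1:2 pp2:2
Op 2: fork(P1) -> P2. 3 ppages; refcounts: pp0:3 pp1:3 pp2:3
Op 3: write(P0, v1, 121). refcount(pp1)=3>1 -> COPY to pp3. 4 ppages; refcounts: pp0:3 pp1:2 pp2:3 pp3:1
Op 4: write(P1, v0, 162). refcount(pp0)=3>1 -> COPY to pp4. 5 ppages; refcounts: pp0:2 pp1:2 pp2:3 pp3:1 pp4:1
Op 5: write(P2, v0, 128). refcount(pp0)=2>1 -> COPY to pp5. 6 ppages; refcounts: pp0:1 pp1:2 pp2:3 pp3:1 pp4:1 pp5:1
Op 6: write(P0, v0, 187). refcount(pp0)=1 -> write in place. 6 ppages; refcounts: pp0:1 pp1:2 pp2:3 pp3:1 pp4:1 pp5:1
P0: v1 -> pp3 = 121
P1: v1 -> pp1 = 43
P2: v1 -> pp1 = 43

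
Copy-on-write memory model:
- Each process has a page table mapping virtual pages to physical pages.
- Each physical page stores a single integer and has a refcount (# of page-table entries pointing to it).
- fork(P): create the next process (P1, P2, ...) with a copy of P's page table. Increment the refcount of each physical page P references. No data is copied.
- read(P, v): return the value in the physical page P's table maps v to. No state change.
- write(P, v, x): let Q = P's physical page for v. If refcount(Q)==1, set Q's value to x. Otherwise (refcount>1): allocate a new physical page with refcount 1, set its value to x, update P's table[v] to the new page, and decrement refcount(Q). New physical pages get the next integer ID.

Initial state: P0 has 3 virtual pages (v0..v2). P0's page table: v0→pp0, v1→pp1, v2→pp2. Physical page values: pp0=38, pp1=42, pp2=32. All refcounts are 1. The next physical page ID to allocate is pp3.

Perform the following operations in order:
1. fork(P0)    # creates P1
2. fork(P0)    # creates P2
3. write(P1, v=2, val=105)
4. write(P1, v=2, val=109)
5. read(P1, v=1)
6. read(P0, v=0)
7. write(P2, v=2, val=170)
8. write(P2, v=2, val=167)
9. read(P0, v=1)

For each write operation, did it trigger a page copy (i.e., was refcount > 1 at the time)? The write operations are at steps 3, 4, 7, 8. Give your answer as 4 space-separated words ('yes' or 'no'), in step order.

Op 1: fork(P0) -> P1. 3 ppages; refcounts: pp0:2 pp1:2 pp2:2
Op 2: fork(P0) -> P2. 3 ppages; refcounts: pp0:3 pp1:3 pp2:3
Op 3: write(P1, v2, 105). refcount(pp2)=3>1 -> COPY to pp3. 4 ppages; refcounts: pp0:3 pp1:3 pp2:2 pp3:1
Op 4: write(P1, v2, 109). refcount(pp3)=1 -> write in place. 4 ppages; refcounts: pp0:3 pp1:3 pp2:2 pp3:1
Op 5: read(P1, v1) -> 42. No state change.
Op 6: read(P0, v0) -> 38. No state change.
Op 7: write(P2, v2, 170). refcount(pp2)=2>1 -> COPY to pp4. 5 ppages; refcounts: pp0:3 pp1:3 pp2:1 pp3:1 pp4:1
Op 8: write(P2, v2, 167). refcount(pp4)=1 -> write in place. 5 ppages; refcounts: pp0:3 pp1:3 pp2:1 pp3:1 pp4:1
Op 9: read(P0, v1) -> 42. No state change.

yes no yes no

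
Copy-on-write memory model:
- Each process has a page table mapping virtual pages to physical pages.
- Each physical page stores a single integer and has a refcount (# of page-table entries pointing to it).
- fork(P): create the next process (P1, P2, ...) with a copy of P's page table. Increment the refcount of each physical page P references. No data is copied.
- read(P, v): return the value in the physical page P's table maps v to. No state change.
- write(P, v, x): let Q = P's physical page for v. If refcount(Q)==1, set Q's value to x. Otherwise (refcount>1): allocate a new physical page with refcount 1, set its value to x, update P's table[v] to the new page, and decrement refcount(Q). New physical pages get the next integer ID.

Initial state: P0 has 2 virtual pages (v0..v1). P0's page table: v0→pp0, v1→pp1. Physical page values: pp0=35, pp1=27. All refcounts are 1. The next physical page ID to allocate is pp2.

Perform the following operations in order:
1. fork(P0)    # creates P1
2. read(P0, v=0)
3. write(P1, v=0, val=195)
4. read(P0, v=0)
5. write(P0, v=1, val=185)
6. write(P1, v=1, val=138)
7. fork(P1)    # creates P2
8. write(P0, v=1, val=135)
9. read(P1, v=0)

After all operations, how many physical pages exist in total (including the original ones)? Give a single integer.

Op 1: fork(P0) -> P1. 2 ppages; refcounts: pp0:2 pp1:2
Op 2: read(P0, v0) -> 35. No state change.
Op 3: write(P1, v0, 195). refcount(pp0)=2>1 -> COPY to pp2. 3 ppages; refcounts: pp0:1 pp1:2 pp2:1
Op 4: read(P0, v0) -> 35. No state change.
Op 5: write(P0, v1, 185). refcount(pp1)=2>1 -> COPY to pp3. 4 ppages; refcounts: pp0:1 pp1:1 pp2:1 pp3:1
Op 6: write(P1, v1, 138). refcount(pp1)=1 -> write in place. 4 ppages; refcounts: pp0:1 pp1:1 pp2:1 pp3:1
Op 7: fork(P1) -> P2. 4 ppages; refcounts: pp0:1 pp1:2 pp2:2 pp3:1
Op 8: write(P0, v1, 135). refcount(pp3)=1 -> write in place. 4 ppages; refcounts: pp0:1 pp1:2 pp2:2 pp3:1
Op 9: read(P1, v0) -> 195. No state change.

Answer: 4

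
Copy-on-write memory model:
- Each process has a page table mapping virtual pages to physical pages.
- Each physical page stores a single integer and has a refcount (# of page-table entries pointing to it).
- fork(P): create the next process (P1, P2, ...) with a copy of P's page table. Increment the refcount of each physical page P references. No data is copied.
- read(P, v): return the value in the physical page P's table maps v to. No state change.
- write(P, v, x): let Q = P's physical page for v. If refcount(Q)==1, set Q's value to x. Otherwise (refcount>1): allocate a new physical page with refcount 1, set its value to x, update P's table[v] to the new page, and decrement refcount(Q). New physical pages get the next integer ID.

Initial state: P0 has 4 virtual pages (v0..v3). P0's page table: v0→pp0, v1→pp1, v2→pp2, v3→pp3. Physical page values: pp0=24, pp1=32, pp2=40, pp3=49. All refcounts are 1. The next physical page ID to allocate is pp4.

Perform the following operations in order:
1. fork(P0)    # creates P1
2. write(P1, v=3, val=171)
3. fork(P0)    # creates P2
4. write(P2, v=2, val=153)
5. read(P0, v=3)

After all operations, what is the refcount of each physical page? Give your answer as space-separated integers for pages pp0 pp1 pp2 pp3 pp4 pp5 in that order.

Op 1: fork(P0) -> P1. 4 ppages; refcounts: pp0:2 pp1:2 pp2:2 pp3:2
Op 2: write(P1, v3, 171). refcount(pp3)=2>1 -> COPY to pp4. 5 ppages; refcounts: pp0:2 pp1:2 pp2:2 pp3:1 pp4:1
Op 3: fork(P0) -> P2. 5 ppages; refcounts: pp0:3 pp1:3 pp2:3 pp3:2 pp4:1
Op 4: write(P2, v2, 153). refcount(pp2)=3>1 -> COPY to pp5. 6 ppages; refcounts: pp0:3 pp1:3 pp2:2 pp3:2 pp4:1 pp5:1
Op 5: read(P0, v3) -> 49. No state change.

Answer: 3 3 2 2 1 1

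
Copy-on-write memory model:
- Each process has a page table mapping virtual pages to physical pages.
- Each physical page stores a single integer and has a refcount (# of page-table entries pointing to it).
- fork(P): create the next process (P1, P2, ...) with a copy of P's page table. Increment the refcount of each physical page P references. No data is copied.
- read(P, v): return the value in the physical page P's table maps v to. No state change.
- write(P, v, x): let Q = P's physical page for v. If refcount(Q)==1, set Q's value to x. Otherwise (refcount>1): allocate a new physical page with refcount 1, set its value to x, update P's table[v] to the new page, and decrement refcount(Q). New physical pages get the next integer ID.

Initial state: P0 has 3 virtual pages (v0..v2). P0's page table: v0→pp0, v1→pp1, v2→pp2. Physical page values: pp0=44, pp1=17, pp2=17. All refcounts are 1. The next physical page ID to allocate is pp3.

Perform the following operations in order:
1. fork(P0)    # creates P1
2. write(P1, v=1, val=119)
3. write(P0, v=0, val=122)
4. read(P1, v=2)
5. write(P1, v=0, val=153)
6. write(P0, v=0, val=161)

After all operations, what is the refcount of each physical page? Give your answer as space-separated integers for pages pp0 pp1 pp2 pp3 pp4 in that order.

Answer: 1 1 2 1 1

Derivation:
Op 1: fork(P0) -> P1. 3 ppages; refcounts: pp0:2 pp1:2 pp2:2
Op 2: write(P1, v1, 119). refcount(pp1)=2>1 -> COPY to pp3. 4 ppages; refcounts: pp0:2 pp1:1 pp2:2 pp3:1
Op 3: write(P0, v0, 122). refcount(pp0)=2>1 -> COPY to pp4. 5 ppages; refcounts: pp0:1 pp1:1 pp2:2 pp3:1 pp4:1
Op 4: read(P1, v2) -> 17. No state change.
Op 5: write(P1, v0, 153). refcount(pp0)=1 -> write in place. 5 ppages; refcounts: pp0:1 pp1:1 pp2:2 pp3:1 pp4:1
Op 6: write(P0, v0, 161). refcount(pp4)=1 -> write in place. 5 ppages; refcounts: pp0:1 pp1:1 pp2:2 pp3:1 pp4:1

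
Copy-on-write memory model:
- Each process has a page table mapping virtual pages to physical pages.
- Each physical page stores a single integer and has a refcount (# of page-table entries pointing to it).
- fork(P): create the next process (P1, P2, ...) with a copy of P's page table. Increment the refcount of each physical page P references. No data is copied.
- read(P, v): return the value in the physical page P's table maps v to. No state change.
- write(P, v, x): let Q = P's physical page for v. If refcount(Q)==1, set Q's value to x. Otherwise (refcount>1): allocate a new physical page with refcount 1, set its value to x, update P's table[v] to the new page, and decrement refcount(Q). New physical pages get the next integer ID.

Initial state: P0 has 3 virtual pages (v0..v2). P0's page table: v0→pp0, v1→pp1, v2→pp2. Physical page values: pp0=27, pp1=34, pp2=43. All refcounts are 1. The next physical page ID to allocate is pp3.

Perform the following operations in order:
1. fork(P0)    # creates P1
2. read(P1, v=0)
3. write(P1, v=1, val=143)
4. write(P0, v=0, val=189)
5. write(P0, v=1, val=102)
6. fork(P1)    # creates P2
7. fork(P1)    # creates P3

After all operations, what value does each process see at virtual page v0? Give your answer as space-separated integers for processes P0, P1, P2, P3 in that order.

Answer: 189 27 27 27

Derivation:
Op 1: fork(P0) -> P1. 3 ppages; refcounts: pp0:2 pp1:2 pp2:2
Op 2: read(P1, v0) -> 27. No state change.
Op 3: write(P1, v1, 143). refcount(pp1)=2>1 -> COPY to pp3. 4 ppages; refcounts: pp0:2 pp1:1 pp2:2 pp3:1
Op 4: write(P0, v0, 189). refcount(pp0)=2>1 -> COPY to pp4. 5 ppages; refcounts: pp0:1 pp1:1 pp2:2 pp3:1 pp4:1
Op 5: write(P0, v1, 102). refcount(pp1)=1 -> write in place. 5 ppages; refcounts: pp0:1 pp1:1 pp2:2 pp3:1 pp4:1
Op 6: fork(P1) -> P2. 5 ppages; refcounts: pp0:2 pp1:1 pp2:3 pp3:2 pp4:1
Op 7: fork(P1) -> P3. 5 ppages; refcounts: pp0:3 pp1:1 pp2:4 pp3:3 pp4:1
P0: v0 -> pp4 = 189
P1: v0 -> pp0 = 27
P2: v0 -> pp0 = 27
P3: v0 -> pp0 = 27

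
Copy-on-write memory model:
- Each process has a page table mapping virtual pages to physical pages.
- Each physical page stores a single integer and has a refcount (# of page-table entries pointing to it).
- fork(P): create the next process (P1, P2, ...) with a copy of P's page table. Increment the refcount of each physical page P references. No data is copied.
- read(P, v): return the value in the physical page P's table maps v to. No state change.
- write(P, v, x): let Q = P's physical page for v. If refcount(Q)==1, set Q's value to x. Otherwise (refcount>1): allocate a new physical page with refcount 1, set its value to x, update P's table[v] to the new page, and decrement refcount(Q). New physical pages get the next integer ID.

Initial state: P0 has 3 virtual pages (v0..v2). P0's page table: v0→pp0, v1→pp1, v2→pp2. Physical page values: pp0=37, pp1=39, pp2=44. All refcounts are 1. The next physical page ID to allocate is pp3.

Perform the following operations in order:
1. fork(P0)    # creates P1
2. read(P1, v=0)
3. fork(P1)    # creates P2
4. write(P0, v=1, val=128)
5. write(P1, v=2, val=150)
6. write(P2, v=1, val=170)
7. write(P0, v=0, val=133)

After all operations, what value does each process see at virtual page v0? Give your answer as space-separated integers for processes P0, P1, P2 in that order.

Op 1: fork(P0) -> P1. 3 ppages; refcounts: pp0:2 pp1:2 pp2:2
Op 2: read(P1, v0) -> 37. No state change.
Op 3: fork(P1) -> P2. 3 ppages; refcounts: pp0:3 pp1:3 pp2:3
Op 4: write(P0, v1, 128). refcount(pp1)=3>1 -> COPY to pp3. 4 ppages; refcounts: pp0:3 pp1:2 pp2:3 pp3:1
Op 5: write(P1, v2, 150). refcount(pp2)=3>1 -> COPY to pp4. 5 ppages; refcounts: pp0:3 pp1:2 pp2:2 pp3:1 pp4:1
Op 6: write(P2, v1, 170). refcount(pp1)=2>1 -> COPY to pp5. 6 ppages; refcounts: pp0:3 pp1:1 pp2:2 pp3:1 pp4:1 pp5:1
Op 7: write(P0, v0, 133). refcount(pp0)=3>1 -> COPY to pp6. 7 ppages; refcounts: pp0:2 pp1:1 pp2:2 pp3:1 pp4:1 pp5:1 pp6:1
P0: v0 -> pp6 = 133
P1: v0 -> pp0 = 37
P2: v0 -> pp0 = 37

Answer: 133 37 37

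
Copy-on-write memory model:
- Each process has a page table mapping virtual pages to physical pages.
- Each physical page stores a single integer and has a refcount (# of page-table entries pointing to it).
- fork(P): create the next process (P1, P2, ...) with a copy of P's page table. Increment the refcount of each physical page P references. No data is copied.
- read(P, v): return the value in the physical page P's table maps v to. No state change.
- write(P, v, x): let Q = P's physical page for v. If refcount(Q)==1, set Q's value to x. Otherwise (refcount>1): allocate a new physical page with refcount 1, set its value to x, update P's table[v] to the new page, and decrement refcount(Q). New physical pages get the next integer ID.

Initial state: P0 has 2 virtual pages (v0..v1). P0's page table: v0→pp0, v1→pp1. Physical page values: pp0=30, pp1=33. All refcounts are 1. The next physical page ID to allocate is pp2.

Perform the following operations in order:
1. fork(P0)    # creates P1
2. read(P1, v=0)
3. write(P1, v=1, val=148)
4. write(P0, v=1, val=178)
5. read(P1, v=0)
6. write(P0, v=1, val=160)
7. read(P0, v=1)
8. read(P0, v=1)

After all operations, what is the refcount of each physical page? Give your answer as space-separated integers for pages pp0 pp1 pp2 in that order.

Op 1: fork(P0) -> P1. 2 ppages; refcounts: pp0:2 pp1:2
Op 2: read(P1, v0) -> 30. No state change.
Op 3: write(P1, v1, 148). refcount(pp1)=2>1 -> COPY to pp2. 3 ppages; refcounts: pp0:2 pp1:1 pp2:1
Op 4: write(P0, v1, 178). refcount(pp1)=1 -> write in place. 3 ppages; refcounts: pp0:2 pp1:1 pp2:1
Op 5: read(P1, v0) -> 30. No state change.
Op 6: write(P0, v1, 160). refcount(pp1)=1 -> write in place. 3 ppages; refcounts: pp0:2 pp1:1 pp2:1
Op 7: read(P0, v1) -> 160. No state change.
Op 8: read(P0, v1) -> 160. No state change.

Answer: 2 1 1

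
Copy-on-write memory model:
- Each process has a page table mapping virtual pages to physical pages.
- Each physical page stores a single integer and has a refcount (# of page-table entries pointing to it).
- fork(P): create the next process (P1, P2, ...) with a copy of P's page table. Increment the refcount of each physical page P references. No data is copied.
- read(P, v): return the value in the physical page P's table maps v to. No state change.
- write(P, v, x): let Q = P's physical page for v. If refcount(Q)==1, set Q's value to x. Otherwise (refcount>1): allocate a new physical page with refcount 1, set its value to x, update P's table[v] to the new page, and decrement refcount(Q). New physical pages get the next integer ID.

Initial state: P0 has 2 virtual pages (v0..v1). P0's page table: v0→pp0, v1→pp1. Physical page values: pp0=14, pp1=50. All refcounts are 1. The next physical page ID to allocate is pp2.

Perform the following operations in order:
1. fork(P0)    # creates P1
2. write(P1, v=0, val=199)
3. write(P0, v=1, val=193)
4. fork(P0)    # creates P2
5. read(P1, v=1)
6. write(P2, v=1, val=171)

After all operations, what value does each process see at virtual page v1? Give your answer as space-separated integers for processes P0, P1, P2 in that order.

Answer: 193 50 171

Derivation:
Op 1: fork(P0) -> P1. 2 ppages; refcounts: pp0:2 pp1:2
Op 2: write(P1, v0, 199). refcount(pp0)=2>1 -> COPY to pp2. 3 ppages; refcounts: pp0:1 pp1:2 pp2:1
Op 3: write(P0, v1, 193). refcount(pp1)=2>1 -> COPY to pp3. 4 ppages; refcounts: pp0:1 pp1:1 pp2:1 pp3:1
Op 4: fork(P0) -> P2. 4 ppages; refcounts: pp0:2 pp1:1 pp2:1 pp3:2
Op 5: read(P1, v1) -> 50. No state change.
Op 6: write(P2, v1, 171). refcount(pp3)=2>1 -> COPY to pp4. 5 ppages; refcounts: pp0:2 pp1:1 pp2:1 pp3:1 pp4:1
P0: v1 -> pp3 = 193
P1: v1 -> pp1 = 50
P2: v1 -> pp4 = 171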